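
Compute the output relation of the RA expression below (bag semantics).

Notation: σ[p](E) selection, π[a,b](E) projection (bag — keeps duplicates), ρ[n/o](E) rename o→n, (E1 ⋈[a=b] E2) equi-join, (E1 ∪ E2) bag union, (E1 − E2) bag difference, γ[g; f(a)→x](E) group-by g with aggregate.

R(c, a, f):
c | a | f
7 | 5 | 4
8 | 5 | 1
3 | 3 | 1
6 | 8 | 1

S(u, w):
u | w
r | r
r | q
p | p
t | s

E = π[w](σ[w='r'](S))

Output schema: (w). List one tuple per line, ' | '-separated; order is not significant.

Row counts bottom-up:
  S → 4
  σ[w='r'](S) → 1
  π[w](σ[w='r'](S)) → 1

== RESULT ==
w
r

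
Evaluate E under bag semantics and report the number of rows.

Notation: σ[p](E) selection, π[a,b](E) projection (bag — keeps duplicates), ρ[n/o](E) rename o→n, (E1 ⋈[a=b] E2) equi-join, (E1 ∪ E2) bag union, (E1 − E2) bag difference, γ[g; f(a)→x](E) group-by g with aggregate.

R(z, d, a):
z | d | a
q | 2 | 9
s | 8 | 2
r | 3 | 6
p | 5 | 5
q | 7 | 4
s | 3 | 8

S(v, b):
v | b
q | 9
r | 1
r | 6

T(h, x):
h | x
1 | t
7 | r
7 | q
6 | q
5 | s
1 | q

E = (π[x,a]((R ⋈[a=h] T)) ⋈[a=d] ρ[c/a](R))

Per-node cardinality:
  R → 6
  T → 6
  (R ⋈[a=h] T) → 2
  π[x,a]((R ⋈[a=h] T)) → 2
  R → 6
  ρ[c/a](R) → 6
  (π[x,a]((R ⋈[a=h] T)) ⋈[a=d] ρ[c/a](R)) → 1

|E| = 1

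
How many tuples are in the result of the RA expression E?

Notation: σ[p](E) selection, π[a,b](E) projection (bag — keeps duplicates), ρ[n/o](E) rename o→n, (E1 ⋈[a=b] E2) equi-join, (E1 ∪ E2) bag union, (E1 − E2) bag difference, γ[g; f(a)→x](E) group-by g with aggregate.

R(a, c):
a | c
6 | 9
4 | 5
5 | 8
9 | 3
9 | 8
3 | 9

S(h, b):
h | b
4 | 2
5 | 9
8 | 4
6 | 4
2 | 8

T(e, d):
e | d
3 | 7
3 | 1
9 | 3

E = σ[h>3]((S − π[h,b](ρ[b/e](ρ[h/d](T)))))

Stepwise |·|:
  S → 5
  T → 3
  ρ[h/d](T) → 3
  ρ[b/e](ρ[h/d](T)) → 3
  π[h,b](ρ[b/e](ρ[h/d](T))) → 3
  (S − π[h,b](ρ[b/e](ρ[h/d](T)))) → 5
  σ[h>3]((S − π[h,b](ρ[b/e](ρ[h/d](T))))) → 4

|E| = 4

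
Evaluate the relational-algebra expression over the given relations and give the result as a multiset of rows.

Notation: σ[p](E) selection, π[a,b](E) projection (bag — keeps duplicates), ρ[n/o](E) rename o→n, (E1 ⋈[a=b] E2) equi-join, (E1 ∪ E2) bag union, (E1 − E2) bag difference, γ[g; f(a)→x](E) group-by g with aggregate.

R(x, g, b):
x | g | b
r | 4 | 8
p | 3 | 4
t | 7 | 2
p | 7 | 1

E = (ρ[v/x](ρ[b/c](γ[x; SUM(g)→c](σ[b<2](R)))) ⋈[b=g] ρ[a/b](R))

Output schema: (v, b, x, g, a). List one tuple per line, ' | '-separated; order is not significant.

Per-node cardinality:
  R → 4
  σ[b<2](R) → 1
  γ[x; SUM(g)→c](σ[b<2](R)) → 1
  ρ[b/c](γ[x; SUM(g)→c](σ[b<2](R))) → 1
  ρ[v/x](ρ[b/c](γ[x; SUM(g)→c](σ[b<2](R)))) → 1
  R → 4
  ρ[a/b](R) → 4
  (ρ[v/x](ρ[b/c](γ[x; SUM(g)→c](σ[b<2](R)))) ⋈[b=g] ρ[a/b](R)) → 2

== RESULT ==
v | b | x | g | a
p | 7 | p | 7 | 1
p | 7 | t | 7 | 2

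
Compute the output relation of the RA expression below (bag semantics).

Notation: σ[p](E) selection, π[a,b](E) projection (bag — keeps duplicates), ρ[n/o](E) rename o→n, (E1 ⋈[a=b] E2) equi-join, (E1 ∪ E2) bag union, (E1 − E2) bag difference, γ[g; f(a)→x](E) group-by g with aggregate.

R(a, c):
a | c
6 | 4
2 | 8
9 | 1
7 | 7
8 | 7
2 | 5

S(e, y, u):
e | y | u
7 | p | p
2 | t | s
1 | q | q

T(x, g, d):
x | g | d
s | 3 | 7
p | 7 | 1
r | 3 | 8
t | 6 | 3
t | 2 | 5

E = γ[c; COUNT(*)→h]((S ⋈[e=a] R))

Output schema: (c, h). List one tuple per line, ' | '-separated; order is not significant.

Subexpression sizes:
  S → 3
  R → 6
  (S ⋈[e=a] R) → 3
  γ[c; COUNT(*)→h]((S ⋈[e=a] R)) → 3

== RESULT ==
c | h
5 | 1
7 | 1
8 | 1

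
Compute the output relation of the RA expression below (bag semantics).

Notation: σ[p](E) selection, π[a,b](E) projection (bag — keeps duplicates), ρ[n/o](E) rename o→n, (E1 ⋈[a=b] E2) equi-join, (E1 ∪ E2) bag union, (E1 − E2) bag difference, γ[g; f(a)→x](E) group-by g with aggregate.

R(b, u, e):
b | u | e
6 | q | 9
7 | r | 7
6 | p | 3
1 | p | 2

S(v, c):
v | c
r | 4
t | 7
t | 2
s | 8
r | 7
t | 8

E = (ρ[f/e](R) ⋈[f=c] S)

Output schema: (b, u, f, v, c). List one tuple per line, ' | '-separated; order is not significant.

Per-node cardinality:
  R → 4
  ρ[f/e](R) → 4
  S → 6
  (ρ[f/e](R) ⋈[f=c] S) → 3

== RESULT ==
b | u | f | v | c
1 | p | 2 | t | 2
7 | r | 7 | r | 7
7 | r | 7 | t | 7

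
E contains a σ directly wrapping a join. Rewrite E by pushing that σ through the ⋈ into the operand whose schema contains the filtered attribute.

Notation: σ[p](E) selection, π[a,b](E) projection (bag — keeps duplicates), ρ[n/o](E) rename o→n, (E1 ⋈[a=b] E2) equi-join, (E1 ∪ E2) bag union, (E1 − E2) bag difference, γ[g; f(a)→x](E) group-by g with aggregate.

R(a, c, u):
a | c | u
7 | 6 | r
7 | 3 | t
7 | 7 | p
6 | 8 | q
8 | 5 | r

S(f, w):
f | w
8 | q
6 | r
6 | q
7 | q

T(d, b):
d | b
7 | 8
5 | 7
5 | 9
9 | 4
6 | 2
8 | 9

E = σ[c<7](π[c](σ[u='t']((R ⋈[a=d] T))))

σ filters on u, owned by the left side.
E' = σ[c<7](π[c]((σ[u='t'](R) ⋈[a=d] T)))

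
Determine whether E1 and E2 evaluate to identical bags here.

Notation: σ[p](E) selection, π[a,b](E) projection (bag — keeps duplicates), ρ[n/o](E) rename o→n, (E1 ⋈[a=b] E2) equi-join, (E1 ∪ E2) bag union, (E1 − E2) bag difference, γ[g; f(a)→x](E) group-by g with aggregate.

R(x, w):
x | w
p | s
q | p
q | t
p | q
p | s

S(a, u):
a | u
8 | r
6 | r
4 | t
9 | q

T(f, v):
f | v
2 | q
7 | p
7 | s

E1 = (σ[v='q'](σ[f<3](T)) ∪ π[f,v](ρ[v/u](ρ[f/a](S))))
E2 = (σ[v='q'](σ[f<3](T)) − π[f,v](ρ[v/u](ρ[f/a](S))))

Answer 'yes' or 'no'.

E1 stepwise |·|:
  T → 3
  σ[f<3](T) → 1
  σ[v='q'](σ[f<3](T)) → 1
  S → 4
  ρ[f/a](S) → 4
  ρ[v/u](ρ[f/a](S)) → 4
  π[f,v](ρ[v/u](ρ[f/a](S))) → 4
  (σ[v='q'](σ[f<3](T)) ∪ π[f,v](ρ[v/u](ρ[f/a](S)))) → 5
E2 stepwise |·|:
  T → 3
  σ[f<3](T) → 1
  σ[v='q'](σ[f<3](T)) → 1
  S → 4
  ρ[f/a](S) → 4
  ρ[v/u](ρ[f/a](S)) → 4
  π[f,v](ρ[v/u](ρ[f/a](S))) → 4
  (σ[v='q'](σ[f<3](T)) − π[f,v](ρ[v/u](ρ[f/a](S)))) → 1

E1 result:
f | v
2 | q
4 | t
6 | r
8 | r
9 | q
E2 result:
f | v
2 | q
Witness: (8, 'r') appears 1× in E1 but 0× in E2.

no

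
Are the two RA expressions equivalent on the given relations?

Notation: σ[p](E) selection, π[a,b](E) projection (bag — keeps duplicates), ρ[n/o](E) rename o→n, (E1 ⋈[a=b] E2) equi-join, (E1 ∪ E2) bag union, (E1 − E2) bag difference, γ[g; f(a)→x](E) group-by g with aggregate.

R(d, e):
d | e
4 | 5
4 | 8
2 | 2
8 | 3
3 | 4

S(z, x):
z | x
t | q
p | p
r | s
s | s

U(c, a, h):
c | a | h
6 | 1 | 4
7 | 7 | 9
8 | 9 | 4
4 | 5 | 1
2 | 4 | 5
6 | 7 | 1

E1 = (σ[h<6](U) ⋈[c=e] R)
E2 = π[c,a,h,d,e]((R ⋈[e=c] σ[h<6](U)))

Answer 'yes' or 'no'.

E1 stepwise |·|:
  U → 6
  σ[h<6](U) → 5
  R → 5
  (σ[h<6](U) ⋈[c=e] R) → 3
E2 stepwise |·|:
  R → 5
  U → 6
  σ[h<6](U) → 5
  (R ⋈[e=c] σ[h<6](U)) → 3
  π[c,a,h,d,e]((R ⋈[e=c] σ[h<6](U))) → 3

E1 and E2 produce the same multiset:
c | a | h | d | e
2 | 4 | 5 | 2 | 2
4 | 5 | 1 | 3 | 4
8 | 9 | 4 | 4 | 8

yes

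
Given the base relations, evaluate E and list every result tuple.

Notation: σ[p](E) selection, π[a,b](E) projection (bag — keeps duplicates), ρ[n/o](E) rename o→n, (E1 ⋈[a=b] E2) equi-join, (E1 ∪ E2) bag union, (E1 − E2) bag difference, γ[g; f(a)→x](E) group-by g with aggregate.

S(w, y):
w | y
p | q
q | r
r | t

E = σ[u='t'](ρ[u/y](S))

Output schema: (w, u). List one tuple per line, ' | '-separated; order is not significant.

Row counts bottom-up:
  S → 3
  ρ[u/y](S) → 3
  σ[u='t'](ρ[u/y](S)) → 1

== RESULT ==
w | u
r | t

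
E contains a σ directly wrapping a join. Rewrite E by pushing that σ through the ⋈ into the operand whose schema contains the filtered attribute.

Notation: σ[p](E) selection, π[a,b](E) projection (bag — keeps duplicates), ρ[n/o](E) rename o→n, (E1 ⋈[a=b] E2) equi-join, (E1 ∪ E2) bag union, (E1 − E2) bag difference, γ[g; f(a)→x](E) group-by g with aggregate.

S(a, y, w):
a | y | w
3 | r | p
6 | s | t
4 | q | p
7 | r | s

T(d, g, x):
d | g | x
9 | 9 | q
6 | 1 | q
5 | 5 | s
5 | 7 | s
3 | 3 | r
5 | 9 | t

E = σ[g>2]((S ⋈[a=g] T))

σ filters on g, owned by the right side.
E' = (S ⋈[a=g] σ[g>2](T))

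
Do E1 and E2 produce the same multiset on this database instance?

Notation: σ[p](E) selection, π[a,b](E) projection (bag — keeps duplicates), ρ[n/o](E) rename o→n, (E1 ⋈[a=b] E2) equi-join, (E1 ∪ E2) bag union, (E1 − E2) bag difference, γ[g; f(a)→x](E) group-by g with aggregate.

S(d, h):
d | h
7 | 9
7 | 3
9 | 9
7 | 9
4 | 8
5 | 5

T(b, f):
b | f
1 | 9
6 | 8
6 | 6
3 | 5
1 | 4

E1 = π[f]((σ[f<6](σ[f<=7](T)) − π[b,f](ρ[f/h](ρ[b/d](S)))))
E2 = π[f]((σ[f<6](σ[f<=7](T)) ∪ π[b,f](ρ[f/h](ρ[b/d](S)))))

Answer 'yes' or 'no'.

E1 subexpression sizes:
  T → 5
  σ[f<=7](T) → 3
  σ[f<6](σ[f<=7](T)) → 2
  S → 6
  ρ[b/d](S) → 6
  ρ[f/h](ρ[b/d](S)) → 6
  π[b,f](ρ[f/h](ρ[b/d](S))) → 6
  (σ[f<6](σ[f<=7](T)) − π[b,f](ρ[f/h](ρ[b/d](S)))) → 2
  π[f]((σ[f<6](σ[f<=7](T)) − π[b,f](ρ[f/h](ρ[b/d](S))))) → 2
E2 subexpression sizes:
  T → 5
  σ[f<=7](T) → 3
  σ[f<6](σ[f<=7](T)) → 2
  S → 6
  ρ[b/d](S) → 6
  ρ[f/h](ρ[b/d](S)) → 6
  π[b,f](ρ[f/h](ρ[b/d](S))) → 6
  (σ[f<6](σ[f<=7](T)) ∪ π[b,f](ρ[f/h](ρ[b/d](S)))) → 8
  π[f]((σ[f<6](σ[f<=7](T)) ∪ π[b,f](ρ[f/h](ρ[b/d](S))))) → 8

E1 result:
f
4
5
E2 result:
f
3
4
5
5
8
9
9
9
Witness: (5,) appears 1× in E1 but 2× in E2.

no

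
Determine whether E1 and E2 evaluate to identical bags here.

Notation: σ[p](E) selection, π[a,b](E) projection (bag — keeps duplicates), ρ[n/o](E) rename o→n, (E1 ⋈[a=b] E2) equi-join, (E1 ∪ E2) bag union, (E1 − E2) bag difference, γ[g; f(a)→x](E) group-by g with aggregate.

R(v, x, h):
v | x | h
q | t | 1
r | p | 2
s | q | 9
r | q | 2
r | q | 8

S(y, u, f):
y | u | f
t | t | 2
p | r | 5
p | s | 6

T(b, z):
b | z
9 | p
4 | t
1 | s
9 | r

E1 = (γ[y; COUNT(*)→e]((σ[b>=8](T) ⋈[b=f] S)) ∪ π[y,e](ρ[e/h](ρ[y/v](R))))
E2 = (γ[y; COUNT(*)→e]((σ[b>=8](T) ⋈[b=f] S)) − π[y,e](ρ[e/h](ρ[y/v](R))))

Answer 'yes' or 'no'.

E1 stepwise |·|:
  T → 4
  σ[b>=8](T) → 2
  S → 3
  (σ[b>=8](T) ⋈[b=f] S) → 0
  γ[y; COUNT(*)→e]((σ[b>=8](T) ⋈[b=f] S)) → 0
  R → 5
  ρ[y/v](R) → 5
  ρ[e/h](ρ[y/v](R)) → 5
  π[y,e](ρ[e/h](ρ[y/v](R))) → 5
  (γ[y; COUNT(*)→e]((σ[b>=8](T) ⋈[b=f] S)) ∪ π[y,e](ρ[e/h](ρ[y/v](R)))) → 5
E2 stepwise |·|:
  T → 4
  σ[b>=8](T) → 2
  S → 3
  (σ[b>=8](T) ⋈[b=f] S) → 0
  γ[y; COUNT(*)→e]((σ[b>=8](T) ⋈[b=f] S)) → 0
  R → 5
  ρ[y/v](R) → 5
  ρ[e/h](ρ[y/v](R)) → 5
  π[y,e](ρ[e/h](ρ[y/v](R))) → 5
  (γ[y; COUNT(*)→e]((σ[b>=8](T) ⋈[b=f] S)) − π[y,e](ρ[e/h](ρ[y/v](R)))) → 0

E1 result:
y | e
q | 1
r | 2
r | 2
r | 8
s | 9
E2 result:
y | e
(0 rows)
Witness: ('s', 9) appears 1× in E1 but 0× in E2.

no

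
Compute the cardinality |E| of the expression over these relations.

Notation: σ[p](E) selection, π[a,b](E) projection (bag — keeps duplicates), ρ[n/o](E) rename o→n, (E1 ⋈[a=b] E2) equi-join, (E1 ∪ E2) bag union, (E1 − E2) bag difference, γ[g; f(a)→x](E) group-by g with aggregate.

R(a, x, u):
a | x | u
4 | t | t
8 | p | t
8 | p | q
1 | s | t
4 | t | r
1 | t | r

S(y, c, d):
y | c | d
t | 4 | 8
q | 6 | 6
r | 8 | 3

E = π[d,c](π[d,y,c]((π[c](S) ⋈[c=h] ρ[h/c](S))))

Subexpression sizes:
  S → 3
  π[c](S) → 3
  S → 3
  ρ[h/c](S) → 3
  (π[c](S) ⋈[c=h] ρ[h/c](S)) → 3
  π[d,y,c]((π[c](S) ⋈[c=h] ρ[h/c](S))) → 3
  π[d,c](π[d,y,c]((π[c](S) ⋈[c=h] ρ[h/c](S)))) → 3

|E| = 3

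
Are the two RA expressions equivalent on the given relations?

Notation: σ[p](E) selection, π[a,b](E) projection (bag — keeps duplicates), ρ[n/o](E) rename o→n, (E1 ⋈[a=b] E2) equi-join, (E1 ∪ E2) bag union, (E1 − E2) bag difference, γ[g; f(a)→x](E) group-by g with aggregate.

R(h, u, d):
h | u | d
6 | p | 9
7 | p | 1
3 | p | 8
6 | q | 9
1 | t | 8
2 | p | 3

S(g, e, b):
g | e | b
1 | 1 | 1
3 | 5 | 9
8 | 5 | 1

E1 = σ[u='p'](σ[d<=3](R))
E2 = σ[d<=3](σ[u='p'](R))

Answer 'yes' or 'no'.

E1 stepwise |·|:
  R → 6
  σ[d<=3](R) → 2
  σ[u='p'](σ[d<=3](R)) → 2
E2 stepwise |·|:
  R → 6
  σ[u='p'](R) → 4
  σ[d<=3](σ[u='p'](R)) → 2

E1 and E2 produce the same multiset:
h | u | d
2 | p | 3
7 | p | 1

yes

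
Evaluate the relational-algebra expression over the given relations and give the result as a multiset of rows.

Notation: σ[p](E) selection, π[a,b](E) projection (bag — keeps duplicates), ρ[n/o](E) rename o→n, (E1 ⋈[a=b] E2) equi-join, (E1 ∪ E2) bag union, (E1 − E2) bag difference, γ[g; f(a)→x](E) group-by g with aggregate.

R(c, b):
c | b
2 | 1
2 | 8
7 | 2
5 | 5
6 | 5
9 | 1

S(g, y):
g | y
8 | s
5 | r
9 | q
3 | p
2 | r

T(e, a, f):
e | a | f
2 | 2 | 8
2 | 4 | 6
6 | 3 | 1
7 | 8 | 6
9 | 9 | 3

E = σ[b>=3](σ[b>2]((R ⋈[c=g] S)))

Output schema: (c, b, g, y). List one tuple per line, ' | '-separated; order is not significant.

Row counts bottom-up:
  R → 6
  S → 5
  (R ⋈[c=g] S) → 4
  σ[b>2]((R ⋈[c=g] S)) → 2
  σ[b>=3](σ[b>2]((R ⋈[c=g] S))) → 2

== RESULT ==
c | b | g | y
2 | 8 | 2 | r
5 | 5 | 5 | r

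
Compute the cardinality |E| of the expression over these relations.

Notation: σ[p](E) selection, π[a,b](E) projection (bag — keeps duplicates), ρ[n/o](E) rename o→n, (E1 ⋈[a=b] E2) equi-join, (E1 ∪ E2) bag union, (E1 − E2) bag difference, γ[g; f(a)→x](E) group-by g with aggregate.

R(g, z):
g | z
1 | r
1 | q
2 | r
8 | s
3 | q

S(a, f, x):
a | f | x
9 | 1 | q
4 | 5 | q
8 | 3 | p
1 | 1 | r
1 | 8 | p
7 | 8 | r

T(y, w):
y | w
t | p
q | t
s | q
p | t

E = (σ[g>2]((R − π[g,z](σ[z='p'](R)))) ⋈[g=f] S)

Row counts bottom-up:
  R → 5
  R → 5
  σ[z='p'](R) → 0
  π[g,z](σ[z='p'](R)) → 0
  (R − π[g,z](σ[z='p'](R))) → 5
  σ[g>2]((R − π[g,z](σ[z='p'](R)))) → 2
  S → 6
  (σ[g>2]((R − π[g,z](σ[z='p'](R)))) ⋈[g=f] S) → 3

|E| = 3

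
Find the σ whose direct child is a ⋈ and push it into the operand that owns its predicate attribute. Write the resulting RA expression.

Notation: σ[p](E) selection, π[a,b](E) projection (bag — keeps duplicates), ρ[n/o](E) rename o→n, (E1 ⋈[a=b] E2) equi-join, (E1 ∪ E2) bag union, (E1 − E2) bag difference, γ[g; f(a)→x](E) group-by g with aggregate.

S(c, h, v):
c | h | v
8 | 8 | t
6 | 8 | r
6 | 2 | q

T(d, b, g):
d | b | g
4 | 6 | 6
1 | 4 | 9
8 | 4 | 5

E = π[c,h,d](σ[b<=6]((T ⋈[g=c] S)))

σ filters on b, owned by the left side.
E' = π[c,h,d]((σ[b<=6](T) ⋈[g=c] S))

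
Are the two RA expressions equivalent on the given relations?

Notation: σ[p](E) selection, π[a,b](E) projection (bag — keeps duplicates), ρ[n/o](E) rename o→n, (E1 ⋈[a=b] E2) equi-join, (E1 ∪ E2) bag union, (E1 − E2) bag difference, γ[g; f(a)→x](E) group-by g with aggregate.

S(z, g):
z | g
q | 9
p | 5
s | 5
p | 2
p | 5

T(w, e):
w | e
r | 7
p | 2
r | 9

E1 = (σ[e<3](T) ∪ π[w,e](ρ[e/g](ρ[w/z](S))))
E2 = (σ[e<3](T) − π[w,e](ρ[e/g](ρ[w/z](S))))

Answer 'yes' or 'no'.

E1 stepwise |·|:
  T → 3
  σ[e<3](T) → 1
  S → 5
  ρ[w/z](S) → 5
  ρ[e/g](ρ[w/z](S)) → 5
  π[w,e](ρ[e/g](ρ[w/z](S))) → 5
  (σ[e<3](T) ∪ π[w,e](ρ[e/g](ρ[w/z](S)))) → 6
E2 stepwise |·|:
  T → 3
  σ[e<3](T) → 1
  S → 5
  ρ[w/z](S) → 5
  ρ[e/g](ρ[w/z](S)) → 5
  π[w,e](ρ[e/g](ρ[w/z](S))) → 5
  (σ[e<3](T) − π[w,e](ρ[e/g](ρ[w/z](S)))) → 0

E1 result:
w | e
p | 2
p | 2
p | 5
p | 5
q | 9
s | 5
E2 result:
w | e
(0 rows)
Witness: ('s', 5) appears 1× in E1 but 0× in E2.

no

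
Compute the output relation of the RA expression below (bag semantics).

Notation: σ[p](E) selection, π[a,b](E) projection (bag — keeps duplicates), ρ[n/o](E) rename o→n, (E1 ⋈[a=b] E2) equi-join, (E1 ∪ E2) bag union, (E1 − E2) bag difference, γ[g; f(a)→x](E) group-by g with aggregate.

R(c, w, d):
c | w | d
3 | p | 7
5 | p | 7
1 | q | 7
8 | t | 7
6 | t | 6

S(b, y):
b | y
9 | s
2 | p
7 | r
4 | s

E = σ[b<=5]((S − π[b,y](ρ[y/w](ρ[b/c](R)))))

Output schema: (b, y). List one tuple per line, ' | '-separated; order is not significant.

Stepwise |·|:
  S → 4
  R → 5
  ρ[b/c](R) → 5
  ρ[y/w](ρ[b/c](R)) → 5
  π[b,y](ρ[y/w](ρ[b/c](R))) → 5
  (S − π[b,y](ρ[y/w](ρ[b/c](R)))) → 4
  σ[b<=5]((S − π[b,y](ρ[y/w](ρ[b/c](R))))) → 2

== RESULT ==
b | y
2 | p
4 | s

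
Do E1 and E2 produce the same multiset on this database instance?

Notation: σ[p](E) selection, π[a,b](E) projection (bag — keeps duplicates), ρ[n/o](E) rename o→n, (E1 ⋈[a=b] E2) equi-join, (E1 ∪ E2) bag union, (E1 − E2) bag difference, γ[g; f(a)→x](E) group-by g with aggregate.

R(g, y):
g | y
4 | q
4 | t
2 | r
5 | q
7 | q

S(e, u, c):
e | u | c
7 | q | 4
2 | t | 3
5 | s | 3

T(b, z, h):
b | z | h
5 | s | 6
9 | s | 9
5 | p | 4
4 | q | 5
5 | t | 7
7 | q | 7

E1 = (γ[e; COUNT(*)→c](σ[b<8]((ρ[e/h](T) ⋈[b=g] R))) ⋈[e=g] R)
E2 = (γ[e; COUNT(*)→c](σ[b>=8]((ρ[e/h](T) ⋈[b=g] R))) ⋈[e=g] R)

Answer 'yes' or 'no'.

E1 stepwise |·|:
  T → 6
  ρ[e/h](T) → 6
  R → 5
  (ρ[e/h](T) ⋈[b=g] R) → 6
  σ[b<8]((ρ[e/h](T) ⋈[b=g] R)) → 6
  γ[e; COUNT(*)→c](σ[b<8]((ρ[e/h](T) ⋈[b=g] R))) → 4
  R → 5
  (γ[e; COUNT(*)→c](σ[b<8]((ρ[e/h](T) ⋈[b=g] R))) ⋈[e=g] R) → 4
E2 stepwise |·|:
  T → 6
  ρ[e/h](T) → 6
  R → 5
  (ρ[e/h](T) ⋈[b=g] R) → 6
  σ[b>=8]((ρ[e/h](T) ⋈[b=g] R)) → 0
  γ[e; COUNT(*)→c](σ[b>=8]((ρ[e/h](T) ⋈[b=g] R))) → 0
  R → 5
  (γ[e; COUNT(*)→c](σ[b>=8]((ρ[e/h](T) ⋈[b=g] R))) ⋈[e=g] R) → 0

E1 result:
e | c | g | y
4 | 1 | 4 | q
4 | 1 | 4 | t
5 | 2 | 5 | q
7 | 2 | 7 | q
E2 result:
e | c | g | y
(0 rows)
Witness: (4, 1, 4, 'q') appears 1× in E1 but 0× in E2.

no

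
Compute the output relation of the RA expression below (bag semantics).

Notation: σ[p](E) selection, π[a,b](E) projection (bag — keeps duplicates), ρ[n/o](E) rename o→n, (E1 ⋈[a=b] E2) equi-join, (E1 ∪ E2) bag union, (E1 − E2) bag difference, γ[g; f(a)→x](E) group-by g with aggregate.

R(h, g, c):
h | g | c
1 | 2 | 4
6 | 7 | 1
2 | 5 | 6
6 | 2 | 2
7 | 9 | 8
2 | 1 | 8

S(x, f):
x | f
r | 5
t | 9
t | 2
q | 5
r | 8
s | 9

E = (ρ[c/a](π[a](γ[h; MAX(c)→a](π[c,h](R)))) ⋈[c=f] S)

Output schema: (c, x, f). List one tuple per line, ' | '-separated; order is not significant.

Subexpression sizes:
  R → 6
  π[c,h](R) → 6
  γ[h; MAX(c)→a](π[c,h](R)) → 4
  π[a](γ[h; MAX(c)→a](π[c,h](R))) → 4
  ρ[c/a](π[a](γ[h; MAX(c)→a](π[c,h](R)))) → 4
  S → 6
  (ρ[c/a](π[a](γ[h; MAX(c)→a](π[c,h](R)))) ⋈[c=f] S) → 3

== RESULT ==
c | x | f
2 | t | 2
8 | r | 8
8 | r | 8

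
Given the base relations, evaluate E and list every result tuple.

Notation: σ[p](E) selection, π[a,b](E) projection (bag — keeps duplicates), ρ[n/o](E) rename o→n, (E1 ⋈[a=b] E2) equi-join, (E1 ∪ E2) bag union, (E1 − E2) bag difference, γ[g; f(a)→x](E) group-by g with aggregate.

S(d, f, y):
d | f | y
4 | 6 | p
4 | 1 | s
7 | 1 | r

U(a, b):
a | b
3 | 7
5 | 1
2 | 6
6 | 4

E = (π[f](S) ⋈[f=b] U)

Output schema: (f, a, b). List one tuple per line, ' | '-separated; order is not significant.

Per-node cardinality:
  S → 3
  π[f](S) → 3
  U → 4
  (π[f](S) ⋈[f=b] U) → 3

== RESULT ==
f | a | b
1 | 5 | 1
1 | 5 | 1
6 | 2 | 6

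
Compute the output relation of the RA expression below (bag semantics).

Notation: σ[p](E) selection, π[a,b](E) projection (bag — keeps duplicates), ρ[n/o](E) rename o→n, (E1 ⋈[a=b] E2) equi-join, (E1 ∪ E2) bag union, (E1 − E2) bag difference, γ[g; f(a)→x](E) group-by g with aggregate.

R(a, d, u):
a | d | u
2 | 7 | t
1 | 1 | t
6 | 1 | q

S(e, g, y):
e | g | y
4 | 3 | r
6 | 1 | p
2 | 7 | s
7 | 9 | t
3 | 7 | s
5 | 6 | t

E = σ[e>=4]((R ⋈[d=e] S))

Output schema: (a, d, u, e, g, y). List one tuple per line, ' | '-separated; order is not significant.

Row counts bottom-up:
  R → 3
  S → 6
  (R ⋈[d=e] S) → 1
  σ[e>=4]((R ⋈[d=e] S)) → 1

== RESULT ==
a | d | u | e | g | y
2 | 7 | t | 7 | 9 | t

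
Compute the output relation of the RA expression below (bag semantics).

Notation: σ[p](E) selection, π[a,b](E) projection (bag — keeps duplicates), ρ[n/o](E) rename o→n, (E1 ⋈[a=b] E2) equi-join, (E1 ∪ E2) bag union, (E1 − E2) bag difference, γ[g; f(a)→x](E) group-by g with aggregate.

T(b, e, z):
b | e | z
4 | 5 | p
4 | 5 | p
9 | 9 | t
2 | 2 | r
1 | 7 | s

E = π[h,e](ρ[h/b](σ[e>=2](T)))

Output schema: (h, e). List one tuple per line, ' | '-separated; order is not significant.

Row counts bottom-up:
  T → 5
  σ[e>=2](T) → 5
  ρ[h/b](σ[e>=2](T)) → 5
  π[h,e](ρ[h/b](σ[e>=2](T))) → 5

== RESULT ==
h | e
1 | 7
2 | 2
4 | 5
4 | 5
9 | 9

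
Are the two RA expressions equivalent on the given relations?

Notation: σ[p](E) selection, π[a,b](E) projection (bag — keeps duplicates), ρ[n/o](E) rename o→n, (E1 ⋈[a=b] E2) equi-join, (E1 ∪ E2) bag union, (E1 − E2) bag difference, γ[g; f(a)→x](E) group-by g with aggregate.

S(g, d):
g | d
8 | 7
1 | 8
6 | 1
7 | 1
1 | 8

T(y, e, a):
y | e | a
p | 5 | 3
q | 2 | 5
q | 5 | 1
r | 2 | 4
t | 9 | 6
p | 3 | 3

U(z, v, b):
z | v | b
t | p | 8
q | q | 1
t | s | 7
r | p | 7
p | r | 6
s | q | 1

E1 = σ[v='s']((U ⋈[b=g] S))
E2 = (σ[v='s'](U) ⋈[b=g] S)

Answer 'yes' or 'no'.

E1 per-node cardinality:
  U → 6
  S → 5
  (U ⋈[b=g] S) → 8
  σ[v='s']((U ⋈[b=g] S)) → 1
E2 per-node cardinality:
  U → 6
  σ[v='s'](U) → 1
  S → 5
  (σ[v='s'](U) ⋈[b=g] S) → 1

E1 and E2 produce the same multiset:
z | v | b | g | d
t | s | 7 | 7 | 1

yes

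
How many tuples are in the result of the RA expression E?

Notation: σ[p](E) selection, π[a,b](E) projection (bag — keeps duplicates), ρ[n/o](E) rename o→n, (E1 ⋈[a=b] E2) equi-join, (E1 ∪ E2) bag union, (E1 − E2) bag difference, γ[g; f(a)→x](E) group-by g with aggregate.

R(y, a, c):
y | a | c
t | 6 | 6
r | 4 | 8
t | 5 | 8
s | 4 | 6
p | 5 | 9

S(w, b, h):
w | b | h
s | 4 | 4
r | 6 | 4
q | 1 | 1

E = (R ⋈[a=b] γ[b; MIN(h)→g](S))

Subexpression sizes:
  R → 5
  S → 3
  γ[b; MIN(h)→g](S) → 3
  (R ⋈[a=b] γ[b; MIN(h)→g](S)) → 3

|E| = 3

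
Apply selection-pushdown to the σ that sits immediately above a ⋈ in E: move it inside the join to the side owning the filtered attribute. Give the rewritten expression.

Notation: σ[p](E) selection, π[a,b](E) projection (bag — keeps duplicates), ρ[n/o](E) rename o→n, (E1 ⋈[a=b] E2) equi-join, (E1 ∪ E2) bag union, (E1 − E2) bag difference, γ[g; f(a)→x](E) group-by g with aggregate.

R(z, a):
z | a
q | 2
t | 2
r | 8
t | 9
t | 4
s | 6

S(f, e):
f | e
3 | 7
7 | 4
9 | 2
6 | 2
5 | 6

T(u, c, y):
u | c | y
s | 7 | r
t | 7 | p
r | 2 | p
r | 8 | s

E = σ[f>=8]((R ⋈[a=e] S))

σ filters on f, owned by the right side.
E' = (R ⋈[a=e] σ[f>=8](S))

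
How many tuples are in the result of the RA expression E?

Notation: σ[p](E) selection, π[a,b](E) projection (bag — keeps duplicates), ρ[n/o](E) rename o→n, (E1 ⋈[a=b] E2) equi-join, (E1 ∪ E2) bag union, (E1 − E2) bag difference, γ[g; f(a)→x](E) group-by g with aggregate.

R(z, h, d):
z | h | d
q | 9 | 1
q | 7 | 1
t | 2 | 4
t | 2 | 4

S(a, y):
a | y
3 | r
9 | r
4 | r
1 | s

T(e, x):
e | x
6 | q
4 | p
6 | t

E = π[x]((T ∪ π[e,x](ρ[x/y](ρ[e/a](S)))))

Stepwise |·|:
  T → 3
  S → 4
  ρ[e/a](S) → 4
  ρ[x/y](ρ[e/a](S)) → 4
  π[e,x](ρ[x/y](ρ[e/a](S))) → 4
  (T ∪ π[e,x](ρ[x/y](ρ[e/a](S)))) → 7
  π[x]((T ∪ π[e,x](ρ[x/y](ρ[e/a](S))))) → 7

|E| = 7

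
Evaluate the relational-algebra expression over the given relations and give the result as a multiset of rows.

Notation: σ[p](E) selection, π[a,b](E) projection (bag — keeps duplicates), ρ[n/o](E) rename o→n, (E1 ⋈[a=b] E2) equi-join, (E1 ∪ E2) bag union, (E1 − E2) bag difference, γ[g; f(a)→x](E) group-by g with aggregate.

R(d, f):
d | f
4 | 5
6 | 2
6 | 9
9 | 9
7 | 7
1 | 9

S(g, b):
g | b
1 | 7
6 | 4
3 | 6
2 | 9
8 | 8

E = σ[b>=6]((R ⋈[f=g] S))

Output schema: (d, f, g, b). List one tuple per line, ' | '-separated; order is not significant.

Row counts bottom-up:
  R → 6
  S → 5
  (R ⋈[f=g] S) → 1
  σ[b>=6]((R ⋈[f=g] S)) → 1

== RESULT ==
d | f | g | b
6 | 2 | 2 | 9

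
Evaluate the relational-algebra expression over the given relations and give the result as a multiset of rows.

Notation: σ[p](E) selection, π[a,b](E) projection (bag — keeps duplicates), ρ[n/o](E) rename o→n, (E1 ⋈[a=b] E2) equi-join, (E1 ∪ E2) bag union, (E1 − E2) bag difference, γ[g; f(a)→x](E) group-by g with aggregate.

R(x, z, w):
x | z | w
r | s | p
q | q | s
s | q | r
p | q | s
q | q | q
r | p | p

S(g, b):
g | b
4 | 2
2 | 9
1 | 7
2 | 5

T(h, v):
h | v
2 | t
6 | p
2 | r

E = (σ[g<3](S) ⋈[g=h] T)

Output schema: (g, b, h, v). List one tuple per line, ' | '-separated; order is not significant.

Per-node cardinality:
  S → 4
  σ[g<3](S) → 3
  T → 3
  (σ[g<3](S) ⋈[g=h] T) → 4

== RESULT ==
g | b | h | v
2 | 5 | 2 | r
2 | 5 | 2 | t
2 | 9 | 2 | r
2 | 9 | 2 | t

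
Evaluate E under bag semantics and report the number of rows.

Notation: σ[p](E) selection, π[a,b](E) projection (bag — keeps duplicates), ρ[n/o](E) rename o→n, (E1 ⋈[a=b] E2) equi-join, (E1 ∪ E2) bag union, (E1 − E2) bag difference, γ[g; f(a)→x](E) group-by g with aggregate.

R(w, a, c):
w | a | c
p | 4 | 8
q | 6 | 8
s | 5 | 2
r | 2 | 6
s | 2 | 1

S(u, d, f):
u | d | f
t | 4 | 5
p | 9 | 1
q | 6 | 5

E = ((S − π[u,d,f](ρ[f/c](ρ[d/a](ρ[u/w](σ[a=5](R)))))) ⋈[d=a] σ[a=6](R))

Subexpression sizes:
  S → 3
  R → 5
  σ[a=5](R) → 1
  ρ[u/w](σ[a=5](R)) → 1
  ρ[d/a](ρ[u/w](σ[a=5](R))) → 1
  ρ[f/c](ρ[d/a](ρ[u/w](σ[a=5](R)))) → 1
  π[u,d,f](ρ[f/c](ρ[d/a](ρ[u/w](σ[a=5](R))))) → 1
  (S − π[u,d,f](ρ[f/c](ρ[d/a](ρ[u/w](σ[a=5](R)))))) → 3
  R → 5
  σ[a=6](R) → 1
  ((S − π[u,d,f](ρ[f/c](ρ[d/a](ρ[u/w](σ[a=5](R)))))) ⋈[d=a] σ[a=6](R)) → 1

|E| = 1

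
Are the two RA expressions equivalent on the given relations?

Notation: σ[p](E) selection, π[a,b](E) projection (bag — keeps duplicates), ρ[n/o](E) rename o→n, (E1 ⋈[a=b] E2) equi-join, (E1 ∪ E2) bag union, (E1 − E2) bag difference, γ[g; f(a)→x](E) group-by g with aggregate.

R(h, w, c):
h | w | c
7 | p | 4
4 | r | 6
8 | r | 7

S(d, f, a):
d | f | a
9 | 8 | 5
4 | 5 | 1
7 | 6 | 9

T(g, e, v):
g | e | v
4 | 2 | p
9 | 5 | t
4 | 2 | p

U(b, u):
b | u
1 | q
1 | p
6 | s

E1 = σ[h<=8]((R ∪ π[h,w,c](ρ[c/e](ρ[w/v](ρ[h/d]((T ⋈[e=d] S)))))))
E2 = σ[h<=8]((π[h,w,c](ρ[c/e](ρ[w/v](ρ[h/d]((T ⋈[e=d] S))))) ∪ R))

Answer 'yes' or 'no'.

E1 subexpression sizes:
  R → 3
  T → 3
  S → 3
  (T ⋈[e=d] S) → 0
  ρ[h/d]((T ⋈[e=d] S)) → 0
  ρ[w/v](ρ[h/d]((T ⋈[e=d] S))) → 0
  ρ[c/e](ρ[w/v](ρ[h/d]((T ⋈[e=d] S)))) → 0
  π[h,w,c](ρ[c/e](ρ[w/v](ρ[h/d]((T ⋈[e=d] S))))) → 0
  (R ∪ π[h,w,c](ρ[c/e](ρ[w/v](ρ[h/d]((T ⋈[e=d] S)))))) → 3
  σ[h<=8]((R ∪ π[h,w,c](ρ[c/e](ρ[w/v](ρ[h/d]((T ⋈[e=d] S))))))) → 3
E2 subexpression sizes:
  T → 3
  S → 3
  (T ⋈[e=d] S) → 0
  ρ[h/d]((T ⋈[e=d] S)) → 0
  ρ[w/v](ρ[h/d]((T ⋈[e=d] S))) → 0
  ρ[c/e](ρ[w/v](ρ[h/d]((T ⋈[e=d] S)))) → 0
  π[h,w,c](ρ[c/e](ρ[w/v](ρ[h/d]((T ⋈[e=d] S))))) → 0
  R → 3
  (π[h,w,c](ρ[c/e](ρ[w/v](ρ[h/d]((T ⋈[e=d] S))))) ∪ R) → 3
  σ[h<=8]((π[h,w,c](ρ[c/e](ρ[w/v](ρ[h/d]((T ⋈[e=d] S))))) ∪ R)) → 3

E1 and E2 produce the same multiset:
h | w | c
4 | r | 6
7 | p | 4
8 | r | 7

yes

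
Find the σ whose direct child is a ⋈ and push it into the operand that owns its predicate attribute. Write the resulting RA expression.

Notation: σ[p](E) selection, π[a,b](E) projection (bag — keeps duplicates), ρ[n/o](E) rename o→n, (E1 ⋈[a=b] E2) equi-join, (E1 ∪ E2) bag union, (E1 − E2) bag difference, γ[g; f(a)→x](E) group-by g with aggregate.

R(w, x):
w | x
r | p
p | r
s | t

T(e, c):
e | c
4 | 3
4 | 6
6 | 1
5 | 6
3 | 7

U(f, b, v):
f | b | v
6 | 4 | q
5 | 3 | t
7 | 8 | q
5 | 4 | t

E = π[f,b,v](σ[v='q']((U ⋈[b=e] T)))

σ filters on v, owned by the left side.
E' = π[f,b,v]((σ[v='q'](U) ⋈[b=e] T))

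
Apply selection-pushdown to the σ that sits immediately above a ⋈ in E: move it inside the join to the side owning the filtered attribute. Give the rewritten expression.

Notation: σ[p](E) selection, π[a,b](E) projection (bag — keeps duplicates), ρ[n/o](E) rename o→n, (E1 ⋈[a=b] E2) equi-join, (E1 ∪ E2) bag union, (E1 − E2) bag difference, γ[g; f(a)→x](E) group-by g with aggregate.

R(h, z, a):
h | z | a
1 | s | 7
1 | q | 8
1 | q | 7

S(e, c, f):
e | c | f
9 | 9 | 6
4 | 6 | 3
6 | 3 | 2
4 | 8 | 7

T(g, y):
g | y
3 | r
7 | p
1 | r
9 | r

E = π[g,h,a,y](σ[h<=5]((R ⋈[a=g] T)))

σ filters on h, owned by the left side.
E' = π[g,h,a,y]((σ[h<=5](R) ⋈[a=g] T))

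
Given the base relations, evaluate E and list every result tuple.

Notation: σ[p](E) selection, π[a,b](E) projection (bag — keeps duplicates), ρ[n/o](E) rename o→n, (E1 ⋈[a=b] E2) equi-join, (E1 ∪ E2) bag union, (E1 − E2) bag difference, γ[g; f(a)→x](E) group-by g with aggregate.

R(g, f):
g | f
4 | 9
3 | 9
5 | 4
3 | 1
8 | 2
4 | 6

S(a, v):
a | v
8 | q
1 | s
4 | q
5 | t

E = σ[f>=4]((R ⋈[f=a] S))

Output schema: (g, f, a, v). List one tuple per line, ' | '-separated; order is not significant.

Subexpression sizes:
  R → 6
  S → 4
  (R ⋈[f=a] S) → 2
  σ[f>=4]((R ⋈[f=a] S)) → 1

== RESULT ==
g | f | a | v
5 | 4 | 4 | q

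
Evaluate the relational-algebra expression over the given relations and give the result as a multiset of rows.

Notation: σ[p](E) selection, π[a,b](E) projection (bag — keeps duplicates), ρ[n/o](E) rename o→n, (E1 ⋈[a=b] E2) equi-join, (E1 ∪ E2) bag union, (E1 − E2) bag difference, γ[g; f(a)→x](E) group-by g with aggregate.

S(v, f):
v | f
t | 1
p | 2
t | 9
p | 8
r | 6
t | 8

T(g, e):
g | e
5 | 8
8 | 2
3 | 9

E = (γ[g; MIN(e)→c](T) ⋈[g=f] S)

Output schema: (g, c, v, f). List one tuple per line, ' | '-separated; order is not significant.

Per-node cardinality:
  T → 3
  γ[g; MIN(e)→c](T) → 3
  S → 6
  (γ[g; MIN(e)→c](T) ⋈[g=f] S) → 2

== RESULT ==
g | c | v | f
8 | 2 | p | 8
8 | 2 | t | 8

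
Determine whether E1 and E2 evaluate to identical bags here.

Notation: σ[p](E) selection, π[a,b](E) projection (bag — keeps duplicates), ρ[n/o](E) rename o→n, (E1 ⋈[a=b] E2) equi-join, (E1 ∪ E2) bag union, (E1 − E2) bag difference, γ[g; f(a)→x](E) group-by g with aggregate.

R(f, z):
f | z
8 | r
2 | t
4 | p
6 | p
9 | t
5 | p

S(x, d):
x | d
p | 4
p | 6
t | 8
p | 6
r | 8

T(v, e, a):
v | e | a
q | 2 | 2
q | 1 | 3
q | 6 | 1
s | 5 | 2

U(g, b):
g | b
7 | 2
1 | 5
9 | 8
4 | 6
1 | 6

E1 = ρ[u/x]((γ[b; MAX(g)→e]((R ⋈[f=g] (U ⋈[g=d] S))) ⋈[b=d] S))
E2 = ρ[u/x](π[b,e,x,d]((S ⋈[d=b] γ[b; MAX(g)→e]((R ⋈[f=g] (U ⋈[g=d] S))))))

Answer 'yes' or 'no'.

E1 row counts bottom-up:
  R → 6
  U → 5
  S → 5
  (U ⋈[g=d] S) → 1
  (R ⋈[f=g] (U ⋈[g=d] S)) → 1
  γ[b; MAX(g)→e]((R ⋈[f=g] (U ⋈[g=d] S))) → 1
  S → 5
  (γ[b; MAX(g)→e]((R ⋈[f=g] (U ⋈[g=d] S))) ⋈[b=d] S) → 2
  ρ[u/x]((γ[b; MAX(g)→e]((R ⋈[f=g] (U ⋈[g=d] S))) ⋈[b=d] S)) → 2
E2 row counts bottom-up:
  S → 5
  R → 6
  U → 5
  S → 5
  (U ⋈[g=d] S) → 1
  (R ⋈[f=g] (U ⋈[g=d] S)) → 1
  γ[b; MAX(g)→e]((R ⋈[f=g] (U ⋈[g=d] S))) → 1
  (S ⋈[d=b] γ[b; MAX(g)→e]((R ⋈[f=g] (U ⋈[g=d] S)))) → 2
  π[b,e,x,d]((S ⋈[d=b] γ[b; MAX(g)→e]((R ⋈[f=g] (U ⋈[g=d] S))))) → 2
  ρ[u/x](π[b,e,x,d]((S ⋈[d=b] γ[b; MAX(g)→e]((R ⋈[f=g] (U ⋈[g=d] S)))))) → 2

E1 and E2 produce the same multiset:
b | e | u | d
6 | 4 | p | 6
6 | 4 | p | 6

yes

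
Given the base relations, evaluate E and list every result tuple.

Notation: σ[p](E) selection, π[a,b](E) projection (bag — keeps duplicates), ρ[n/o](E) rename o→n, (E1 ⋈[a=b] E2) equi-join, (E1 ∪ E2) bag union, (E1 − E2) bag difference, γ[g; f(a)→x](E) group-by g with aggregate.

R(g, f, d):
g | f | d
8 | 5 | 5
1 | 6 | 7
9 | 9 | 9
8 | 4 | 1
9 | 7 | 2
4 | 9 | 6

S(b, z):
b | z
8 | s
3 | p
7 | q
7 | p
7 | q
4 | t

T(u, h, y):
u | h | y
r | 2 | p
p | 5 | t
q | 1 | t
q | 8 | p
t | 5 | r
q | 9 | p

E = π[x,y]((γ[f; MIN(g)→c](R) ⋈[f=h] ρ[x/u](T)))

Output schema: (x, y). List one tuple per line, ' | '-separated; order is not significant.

Per-node cardinality:
  R → 6
  γ[f; MIN(g)→c](R) → 5
  T → 6
  ρ[x/u](T) → 6
  (γ[f; MIN(g)→c](R) ⋈[f=h] ρ[x/u](T)) → 3
  π[x,y]((γ[f; MIN(g)→c](R) ⋈[f=h] ρ[x/u](T))) → 3

== RESULT ==
x | y
p | t
q | p
t | r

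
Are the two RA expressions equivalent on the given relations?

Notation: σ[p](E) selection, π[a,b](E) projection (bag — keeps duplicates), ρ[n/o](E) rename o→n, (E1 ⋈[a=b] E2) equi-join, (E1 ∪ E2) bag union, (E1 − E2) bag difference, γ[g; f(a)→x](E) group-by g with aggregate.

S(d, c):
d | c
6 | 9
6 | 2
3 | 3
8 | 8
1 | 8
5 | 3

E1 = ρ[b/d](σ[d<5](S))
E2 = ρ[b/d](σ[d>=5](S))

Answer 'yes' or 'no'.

E1 row counts bottom-up:
  S → 6
  σ[d<5](S) → 2
  ρ[b/d](σ[d<5](S)) → 2
E2 row counts bottom-up:
  S → 6
  σ[d>=5](S) → 4
  ρ[b/d](σ[d>=5](S)) → 4

E1 result:
b | c
1 | 8
3 | 3
E2 result:
b | c
5 | 3
6 | 2
6 | 9
8 | 8
Witness: (8, 8) appears 0× in E1 but 1× in E2.

no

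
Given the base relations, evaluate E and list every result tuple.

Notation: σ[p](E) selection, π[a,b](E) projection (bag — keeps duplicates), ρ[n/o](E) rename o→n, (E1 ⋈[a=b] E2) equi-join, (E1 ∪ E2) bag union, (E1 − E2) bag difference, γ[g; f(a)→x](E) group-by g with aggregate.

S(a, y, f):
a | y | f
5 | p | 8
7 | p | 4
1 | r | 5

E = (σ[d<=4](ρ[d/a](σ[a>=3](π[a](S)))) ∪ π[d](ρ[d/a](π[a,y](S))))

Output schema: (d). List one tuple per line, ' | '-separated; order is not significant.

Subexpression sizes:
  S → 3
  π[a](S) → 3
  σ[a>=3](π[a](S)) → 2
  ρ[d/a](σ[a>=3](π[a](S))) → 2
  σ[d<=4](ρ[d/a](σ[a>=3](π[a](S)))) → 0
  S → 3
  π[a,y](S) → 3
  ρ[d/a](π[a,y](S)) → 3
  π[d](ρ[d/a](π[a,y](S))) → 3
  (σ[d<=4](ρ[d/a](σ[a>=3](π[a](S)))) ∪ π[d](ρ[d/a](π[a,y](S)))) → 3

== RESULT ==
d
1
5
7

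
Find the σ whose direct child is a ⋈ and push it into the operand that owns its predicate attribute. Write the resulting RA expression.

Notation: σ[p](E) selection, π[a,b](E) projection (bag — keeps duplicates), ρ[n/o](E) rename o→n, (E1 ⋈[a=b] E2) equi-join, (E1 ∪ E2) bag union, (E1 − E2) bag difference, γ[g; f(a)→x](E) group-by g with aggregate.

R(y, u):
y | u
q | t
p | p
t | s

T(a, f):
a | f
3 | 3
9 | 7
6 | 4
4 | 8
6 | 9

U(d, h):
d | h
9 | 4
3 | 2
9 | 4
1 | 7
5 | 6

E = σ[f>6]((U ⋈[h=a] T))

σ filters on f, owned by the right side.
E' = (U ⋈[h=a] σ[f>6](T))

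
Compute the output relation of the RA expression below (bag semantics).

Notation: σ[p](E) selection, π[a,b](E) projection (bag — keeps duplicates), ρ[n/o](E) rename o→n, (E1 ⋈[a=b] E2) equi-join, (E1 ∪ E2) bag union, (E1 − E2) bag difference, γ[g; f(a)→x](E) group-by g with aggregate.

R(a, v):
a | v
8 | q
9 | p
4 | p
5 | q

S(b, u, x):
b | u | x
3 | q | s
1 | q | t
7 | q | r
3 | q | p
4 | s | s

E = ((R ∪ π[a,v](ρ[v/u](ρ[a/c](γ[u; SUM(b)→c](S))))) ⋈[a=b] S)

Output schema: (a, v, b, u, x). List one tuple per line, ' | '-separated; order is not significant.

Subexpression sizes:
  R → 4
  S → 5
  γ[u; SUM(b)→c](S) → 2
  ρ[a/c](γ[u; SUM(b)→c](S)) → 2
  ρ[v/u](ρ[a/c](γ[u; SUM(b)→c](S))) → 2
  π[a,v](ρ[v/u](ρ[a/c](γ[u; SUM(b)→c](S)))) → 2
  (R ∪ π[a,v](ρ[v/u](ρ[a/c](γ[u; SUM(b)→c](S))))) → 6
  S → 5
  ((R ∪ π[a,v](ρ[v/u](ρ[a/c](γ[u; SUM(b)→c](S))))) ⋈[a=b] S) → 2

== RESULT ==
a | v | b | u | x
4 | p | 4 | s | s
4 | s | 4 | s | s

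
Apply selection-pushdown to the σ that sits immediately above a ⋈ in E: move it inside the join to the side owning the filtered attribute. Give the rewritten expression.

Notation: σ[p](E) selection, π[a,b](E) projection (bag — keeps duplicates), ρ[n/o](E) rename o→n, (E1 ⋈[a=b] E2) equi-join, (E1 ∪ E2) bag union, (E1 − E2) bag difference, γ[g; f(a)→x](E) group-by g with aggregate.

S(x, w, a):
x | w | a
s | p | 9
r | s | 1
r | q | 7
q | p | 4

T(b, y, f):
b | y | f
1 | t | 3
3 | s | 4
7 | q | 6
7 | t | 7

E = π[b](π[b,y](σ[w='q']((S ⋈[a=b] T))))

σ filters on w, owned by the left side.
E' = π[b](π[b,y]((σ[w='q'](S) ⋈[a=b] T)))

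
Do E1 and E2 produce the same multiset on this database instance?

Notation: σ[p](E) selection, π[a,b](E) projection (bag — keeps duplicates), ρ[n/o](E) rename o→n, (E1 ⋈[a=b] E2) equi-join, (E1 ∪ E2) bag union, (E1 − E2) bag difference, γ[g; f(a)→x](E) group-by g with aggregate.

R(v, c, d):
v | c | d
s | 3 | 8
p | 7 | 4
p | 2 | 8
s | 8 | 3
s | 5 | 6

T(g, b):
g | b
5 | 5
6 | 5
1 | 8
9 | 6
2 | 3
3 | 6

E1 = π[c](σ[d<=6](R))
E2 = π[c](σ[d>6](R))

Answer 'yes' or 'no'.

E1 stepwise |·|:
  R → 5
  σ[d<=6](R) → 3
  π[c](σ[d<=6](R)) → 3
E2 stepwise |·|:
  R → 5
  σ[d>6](R) → 2
  π[c](σ[d>6](R)) → 2

E1 result:
c
5
7
8
E2 result:
c
2
3
Witness: (7,) appears 1× in E1 but 0× in E2.

no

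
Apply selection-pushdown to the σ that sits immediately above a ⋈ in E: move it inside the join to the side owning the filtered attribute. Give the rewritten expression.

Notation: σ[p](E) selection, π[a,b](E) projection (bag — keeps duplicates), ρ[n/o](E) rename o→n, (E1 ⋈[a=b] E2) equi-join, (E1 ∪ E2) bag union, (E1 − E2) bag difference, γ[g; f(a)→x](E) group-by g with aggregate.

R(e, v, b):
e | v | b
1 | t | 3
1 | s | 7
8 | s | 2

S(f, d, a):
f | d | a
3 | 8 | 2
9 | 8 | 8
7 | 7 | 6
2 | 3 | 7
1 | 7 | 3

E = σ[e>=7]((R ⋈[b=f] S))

σ filters on e, owned by the left side.
E' = (σ[e>=7](R) ⋈[b=f] S)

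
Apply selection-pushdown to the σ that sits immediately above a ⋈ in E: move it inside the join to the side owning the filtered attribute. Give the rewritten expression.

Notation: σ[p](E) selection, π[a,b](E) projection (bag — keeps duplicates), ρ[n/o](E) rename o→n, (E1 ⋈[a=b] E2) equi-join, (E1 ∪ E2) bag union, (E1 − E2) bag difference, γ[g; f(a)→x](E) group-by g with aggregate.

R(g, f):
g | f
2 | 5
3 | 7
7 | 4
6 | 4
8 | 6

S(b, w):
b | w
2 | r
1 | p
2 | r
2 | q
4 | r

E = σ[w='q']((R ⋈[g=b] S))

σ filters on w, owned by the right side.
E' = (R ⋈[g=b] σ[w='q'](S))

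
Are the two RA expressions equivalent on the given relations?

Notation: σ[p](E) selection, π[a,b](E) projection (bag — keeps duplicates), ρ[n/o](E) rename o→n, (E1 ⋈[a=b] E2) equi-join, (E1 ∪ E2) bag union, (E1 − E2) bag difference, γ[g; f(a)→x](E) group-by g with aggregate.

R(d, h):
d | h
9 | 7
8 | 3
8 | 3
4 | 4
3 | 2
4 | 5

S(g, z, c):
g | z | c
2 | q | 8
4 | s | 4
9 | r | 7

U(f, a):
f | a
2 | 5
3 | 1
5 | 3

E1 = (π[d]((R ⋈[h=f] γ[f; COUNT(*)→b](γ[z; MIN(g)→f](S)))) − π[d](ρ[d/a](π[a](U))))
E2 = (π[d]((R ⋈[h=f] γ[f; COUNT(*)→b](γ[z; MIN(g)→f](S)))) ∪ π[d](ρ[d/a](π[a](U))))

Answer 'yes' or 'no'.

E1 subexpression sizes:
  R → 6
  S → 3
  γ[z; MIN(g)→f](S) → 3
  γ[f; COUNT(*)→b](γ[z; MIN(g)→f](S)) → 3
  (R ⋈[h=f] γ[f; COUNT(*)→b](γ[z; MIN(g)→f](S))) → 2
  π[d]((R ⋈[h=f] γ[f; COUNT(*)→b](γ[z; MIN(g)→f](S)))) → 2
  U → 3
  π[a](U) → 3
  ρ[d/a](π[a](U)) → 3
  π[d](ρ[d/a](π[a](U))) → 3
  (π[d]((R ⋈[h=f] γ[f; COUNT(*)→b](γ[z; MIN(g)→f](S)))) − π[d](ρ[d/a](π[a](U)))) → 1
E2 subexpression sizes:
  R → 6
  S → 3
  γ[z; MIN(g)→f](S) → 3
  γ[f; COUNT(*)→b](γ[z; MIN(g)→f](S)) → 3
  (R ⋈[h=f] γ[f; COUNT(*)→b](γ[z; MIN(g)→f](S))) → 2
  π[d]((R ⋈[h=f] γ[f; COUNT(*)→b](γ[z; MIN(g)→f](S)))) → 2
  U → 3
  π[a](U) → 3
  ρ[d/a](π[a](U)) → 3
  π[d](ρ[d/a](π[a](U))) → 3
  (π[d]((R ⋈[h=f] γ[f; COUNT(*)→b](γ[z; MIN(g)→f](S)))) ∪ π[d](ρ[d/a](π[a](U)))) → 5

E1 result:
d
4
E2 result:
d
1
3
3
4
5
Witness: (1,) appears 0× in E1 but 1× in E2.

no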